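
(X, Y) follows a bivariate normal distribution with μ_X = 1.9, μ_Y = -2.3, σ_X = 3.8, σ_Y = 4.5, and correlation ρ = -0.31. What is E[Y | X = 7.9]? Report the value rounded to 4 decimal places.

-4.5026

The regression of Y on X has slope ρ·σ_Y/σ_X and passes through (μ_X, μ_Y).
E[Y | X=7.9] = -2.3 + (-0.31)·(4.5/3.8)·(7.9 − (1.9)) = -2.3 + (-0.367105)·(6) = -4.5026.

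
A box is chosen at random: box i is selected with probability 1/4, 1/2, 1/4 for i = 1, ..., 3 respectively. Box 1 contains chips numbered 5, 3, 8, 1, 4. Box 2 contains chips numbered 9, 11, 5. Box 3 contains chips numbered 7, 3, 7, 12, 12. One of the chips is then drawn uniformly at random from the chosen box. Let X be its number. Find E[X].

E[X | box 1] = (5+3+8+1+4)/5 = 21/5.
E[X | box 2] = (9+11+5)/3 = 25/3.
E[X | box 3] = (7+3+7+12+12)/5 = 41/5.
By the law of total expectation,
E[X] = (1/4)·(21/5) + (1/2)·(25/3) + (1/4)·(41/5) = 109/15.

109/15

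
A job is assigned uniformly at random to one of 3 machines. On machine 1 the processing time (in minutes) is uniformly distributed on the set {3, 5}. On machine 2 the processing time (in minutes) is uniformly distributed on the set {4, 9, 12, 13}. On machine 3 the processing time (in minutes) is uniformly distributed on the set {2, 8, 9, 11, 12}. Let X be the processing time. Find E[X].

E[X | machine 1] = (3+5)/2 = 4.
E[X | machine 2] = (4+9+12+13)/4 = 19/2.
E[X | machine 3] = (2+8+9+11+12)/5 = 42/5.
E[X] = (1/3)·(4) + (1/3)·(19/2) + (1/3)·(42/5) = 73/10.

73/10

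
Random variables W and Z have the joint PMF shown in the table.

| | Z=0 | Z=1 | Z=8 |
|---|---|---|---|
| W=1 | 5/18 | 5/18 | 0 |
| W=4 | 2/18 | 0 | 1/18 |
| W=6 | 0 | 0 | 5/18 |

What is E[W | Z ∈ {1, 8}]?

P(Z ∈ {1, 8}) = 11/18.
Σ W·P over the event = 1·(5/18) + 4·(1/18) + 6·(5/18) = 13/6.
E[W | Z ∈ {1, 8}] = (13/6) / (11/18) = 39/11.

39/11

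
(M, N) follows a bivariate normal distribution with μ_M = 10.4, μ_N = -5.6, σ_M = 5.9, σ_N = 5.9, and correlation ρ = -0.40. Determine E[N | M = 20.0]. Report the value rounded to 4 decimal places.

-9.4400

The regression of N on M has slope ρ·σ_N/σ_M and passes through (μ_M, μ_N).
E[N | M=20.0] = -5.6 + (-0.40)·(5.9/5.9)·(20.0 − (10.4)) = -5.6 + (-0.4)·(9.6) = -9.4400.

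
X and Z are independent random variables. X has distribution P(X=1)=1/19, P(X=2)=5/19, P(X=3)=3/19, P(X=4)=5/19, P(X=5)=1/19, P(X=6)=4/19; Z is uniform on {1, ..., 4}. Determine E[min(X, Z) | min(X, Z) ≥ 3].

44/13

P(min(X, Z) ≥ 3) = 13/38.
Summing min(X,Z)·P(x,y) over outcomes with min(X, Z) ≥ 3 gives 22/19.
E[min(X, Z) | min(X, Z) ≥ 3] = (22/19) / (13/38) = 44/13.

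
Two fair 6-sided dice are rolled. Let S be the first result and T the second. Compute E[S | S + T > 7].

14/3

P(S + T > 7) = 5/12.
Summing S·P(x,y) over outcomes with S + T > 7 gives 35/18.
E[S | S + T > 7] = (35/18) / (5/12) = 14/3.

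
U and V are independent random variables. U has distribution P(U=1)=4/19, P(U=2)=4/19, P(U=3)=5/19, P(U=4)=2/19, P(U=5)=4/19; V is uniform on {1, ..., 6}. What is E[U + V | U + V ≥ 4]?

P(U + V ≥ 4) = 17/19.
Summing (U+V)·P(x,y) over outcomes with U + V ≥ 4 gives 697/114.
E[U + V | U + V ≥ 4] = (697/114) / (17/19) = 41/6.

41/6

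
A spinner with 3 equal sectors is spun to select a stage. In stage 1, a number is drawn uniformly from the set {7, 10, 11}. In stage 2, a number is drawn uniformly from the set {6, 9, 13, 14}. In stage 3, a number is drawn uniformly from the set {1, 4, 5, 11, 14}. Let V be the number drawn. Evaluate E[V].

E[V | stage 1] = (7+10+11)/3 = 28/3.
E[V | stage 2] = (6+9+13+14)/4 = 21/2.
E[V | stage 3] = (1+4+5+11+14)/5 = 7.
E[V] = (1/3)·(28/3) + (1/3)·(21/2) + (1/3)·(7) = 161/18.

161/18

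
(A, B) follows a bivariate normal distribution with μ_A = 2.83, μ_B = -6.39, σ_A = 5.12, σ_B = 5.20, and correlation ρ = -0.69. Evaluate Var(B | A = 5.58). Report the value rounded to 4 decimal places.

14.1663

For a bivariate normal, Var(B | A=x) = σ_B²(1 − ρ²).
Var(B | A=5.58) = (5.20)²·(1 − (-0.69)²) = 27.04·0.5239 = 14.1663.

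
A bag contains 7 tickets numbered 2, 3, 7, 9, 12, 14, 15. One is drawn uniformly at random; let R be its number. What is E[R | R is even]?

P(R is even) = 3/7.
Σ over the event: 2·1/7 + 12·1/7 + 14·1/7 = 4.
E[R | R is even] = (4) / (3/7) = 28/3.

28/3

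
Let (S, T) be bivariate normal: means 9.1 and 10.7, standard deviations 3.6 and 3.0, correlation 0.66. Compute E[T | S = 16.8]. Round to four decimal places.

For a bivariate normal, E[T | S=x] = μ_T + ρ·(σ_T/σ_S)·(x − μ_S).
E[T | S=16.8] = 10.7 + (0.66)·(3.0/3.6)·(16.8 − (9.1)) = 10.7 + (0.55)·(7.7) = 14.9350.

14.9350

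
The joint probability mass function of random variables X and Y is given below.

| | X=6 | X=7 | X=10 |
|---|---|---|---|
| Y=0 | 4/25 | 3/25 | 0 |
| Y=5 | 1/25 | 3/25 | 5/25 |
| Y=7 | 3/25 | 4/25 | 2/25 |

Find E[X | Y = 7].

P(Y = 7) = 9/25.
Σ X·P over the event = 6·(3/25) + 7·(4/25) + 10·(2/25) = 66/25.
E[X | Y = 7] = (66/25) / (9/25) = 22/3.

22/3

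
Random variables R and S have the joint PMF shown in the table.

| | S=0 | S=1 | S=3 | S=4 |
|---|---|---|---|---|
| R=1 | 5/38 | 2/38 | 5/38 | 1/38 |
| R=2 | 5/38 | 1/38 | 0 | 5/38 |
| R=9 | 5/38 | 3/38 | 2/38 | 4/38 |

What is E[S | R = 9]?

P(R = 9) = 7/19.
Σ S·P over the event = 0·(5/38) + 1·(3/38) + 3·(2/38) + 4·(4/38) = 25/38.
E[S | R = 9] = (25/38) / (7/19) = 25/14.

25/14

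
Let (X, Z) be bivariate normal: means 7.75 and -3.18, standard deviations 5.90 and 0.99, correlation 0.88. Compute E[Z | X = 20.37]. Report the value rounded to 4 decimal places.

The regression of Z on X has slope ρ·σ_Z/σ_X and passes through (μ_X, μ_Z).
E[Z | X=20.37] = -3.18 + (0.88)·(0.99/5.90)·(20.37 − (7.75)) = -3.18 + (0.14766)·(12.62) = -1.3165.

-1.3165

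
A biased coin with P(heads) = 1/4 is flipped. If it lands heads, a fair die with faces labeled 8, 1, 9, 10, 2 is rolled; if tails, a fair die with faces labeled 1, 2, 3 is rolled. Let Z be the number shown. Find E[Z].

E[Z | heads] = (8+1+9+10+2)/5 = 6.
E[Z | tails] = (1+2+3)/3 = 2.
E[Z] = (1/4)·(6) + (3/4)·(2) = 3.

3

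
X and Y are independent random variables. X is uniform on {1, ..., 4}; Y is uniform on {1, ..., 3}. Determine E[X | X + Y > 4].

10/3

P(X + Y > 4) = 1/2.
Summing X·P(x,y) over outcomes with X + Y > 4 gives 5/3.
E[X | X + Y > 4] = (5/3) / (1/2) = 10/3.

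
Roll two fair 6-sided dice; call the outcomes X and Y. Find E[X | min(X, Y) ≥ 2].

P(min(X, Y) ≥ 2) = 25/36.
Summing X·P(x,y) over outcomes with min(X, Y) ≥ 2 gives 25/9.
E[X | min(X, Y) ≥ 2] = (25/9) / (25/36) = 4.

4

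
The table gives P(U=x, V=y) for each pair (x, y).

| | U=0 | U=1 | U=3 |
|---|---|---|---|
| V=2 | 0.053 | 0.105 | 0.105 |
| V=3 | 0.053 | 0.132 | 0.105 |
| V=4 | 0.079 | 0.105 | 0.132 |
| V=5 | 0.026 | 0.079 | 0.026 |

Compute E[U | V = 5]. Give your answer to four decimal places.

P(V = 5) = 0.131.
Σ U·P over the event = 0·(0.026) + 1·(0.079) + 3·(0.026) = 0.157.
E[U | V = 5] = (0.157) / (0.131) = 1.1985.

1.1985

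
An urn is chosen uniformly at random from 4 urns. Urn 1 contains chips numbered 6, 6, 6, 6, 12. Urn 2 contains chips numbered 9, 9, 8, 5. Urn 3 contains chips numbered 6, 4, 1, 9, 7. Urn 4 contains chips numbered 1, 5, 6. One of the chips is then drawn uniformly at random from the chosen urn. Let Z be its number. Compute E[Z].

E[Z | urn 1] = (6+6+6+6+12)/5 = 36/5.
E[Z | urn 2] = (9+9+8+5)/4 = 31/4.
E[Z | urn 3] = (6+4+1+9+7)/5 = 27/5.
E[Z | urn 4] = (1+5+6)/3 = 4.
E[Z] = (1/4)·(36/5) + (1/4)·(31/4) + (1/4)·(27/5) + (1/4)·(4) = 487/80.

487/80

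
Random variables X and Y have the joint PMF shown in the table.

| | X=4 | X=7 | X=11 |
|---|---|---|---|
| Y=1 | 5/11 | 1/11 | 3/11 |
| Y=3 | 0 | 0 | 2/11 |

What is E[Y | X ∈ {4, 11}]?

P(X ∈ {4, 11}) = 10/11.
Summing Y·P(X=x,Y=y) over the conditioning event gives 14/11.
E[Y | X ∈ {4, 11}] = (14/11) / (10/11) = 7/5.

7/5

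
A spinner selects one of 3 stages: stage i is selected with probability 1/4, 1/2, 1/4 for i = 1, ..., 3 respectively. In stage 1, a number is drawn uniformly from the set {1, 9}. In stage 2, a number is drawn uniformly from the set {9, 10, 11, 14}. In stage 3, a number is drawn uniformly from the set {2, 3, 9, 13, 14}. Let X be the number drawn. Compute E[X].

44/5

E[X | stage 1] = (1+9)/2 = 5.
E[X | stage 2] = (9+10+11+14)/4 = 11.
E[X | stage 3] = (2+3+9+13+14)/5 = 41/5.
E[X] = (1/4)·(5) + (1/2)·(11) + (1/4)·(41/5) = 44/5.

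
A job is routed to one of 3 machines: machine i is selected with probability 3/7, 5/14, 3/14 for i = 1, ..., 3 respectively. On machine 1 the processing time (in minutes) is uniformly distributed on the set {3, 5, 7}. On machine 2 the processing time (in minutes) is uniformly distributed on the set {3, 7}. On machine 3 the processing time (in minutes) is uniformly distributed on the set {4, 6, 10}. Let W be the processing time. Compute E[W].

75/14

E[W | machine 1] = (3+5+7)/3 = 5.
E[W | machine 2] = (3+7)/2 = 5.
E[W | machine 3] = (4+6+10)/3 = 20/3.
By the law of total expectation,
E[W] = (3/7)·(5) + (5/14)·(5) + (3/14)·(20/3) = 75/14.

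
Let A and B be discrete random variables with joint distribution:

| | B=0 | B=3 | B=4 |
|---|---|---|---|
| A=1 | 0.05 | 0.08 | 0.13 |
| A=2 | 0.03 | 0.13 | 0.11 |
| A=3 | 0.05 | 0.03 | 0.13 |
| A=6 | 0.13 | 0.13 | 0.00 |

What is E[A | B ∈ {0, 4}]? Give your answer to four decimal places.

P(B ∈ {0, 4}) = 0.63.
Summing A·P(A=x,B=y) over the conditioning event gives 1.78.
E[A | B ∈ {0, 4}] = (1.78) / (0.63) = 2.8254.

2.8254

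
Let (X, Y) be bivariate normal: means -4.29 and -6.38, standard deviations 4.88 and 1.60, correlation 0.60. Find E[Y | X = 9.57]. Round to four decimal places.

E[Y | X=x] = μ_Y + ρ(σ_Y/σ_X)(x − μ_X) for jointly normal variables.
E[Y | X=9.57] = -6.38 + (0.60)·(1.60/4.88)·(9.57 − (-4.29)) = -6.38 + (0.196721)·(13.86) = -3.6534.

-3.6534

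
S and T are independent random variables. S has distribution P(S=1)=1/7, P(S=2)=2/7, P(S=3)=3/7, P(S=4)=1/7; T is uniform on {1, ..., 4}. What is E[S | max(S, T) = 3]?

P(max(S, T) = 3) = 3/7.
Summing S·P(x,y) over outcomes with max(S, T) = 3 gives 8/7.
E[S | max(S, T) = 3] = (8/7) / (3/7) = 8/3.

8/3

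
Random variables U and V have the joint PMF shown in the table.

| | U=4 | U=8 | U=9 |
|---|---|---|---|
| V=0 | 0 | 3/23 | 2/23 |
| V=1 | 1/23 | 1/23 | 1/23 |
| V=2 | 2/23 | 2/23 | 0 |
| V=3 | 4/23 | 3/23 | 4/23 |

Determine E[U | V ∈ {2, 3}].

P(V ∈ {2, 3}) = 15/23.
Σ U·P over the event = 4·(2/23) + 4·(4/23) + 8·(2/23) + 8·(3/23) + 9·(4/23) = 100/23.
E[U | V ∈ {2, 3}] = (100/23) / (15/23) = 20/3.

20/3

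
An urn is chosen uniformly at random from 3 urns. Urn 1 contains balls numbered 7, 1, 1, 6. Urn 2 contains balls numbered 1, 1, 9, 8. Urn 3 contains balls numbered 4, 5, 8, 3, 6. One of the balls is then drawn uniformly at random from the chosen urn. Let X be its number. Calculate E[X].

E[X | urn 1] = (7+1+1+6)/4 = 15/4.
E[X | urn 2] = (1+1+9+8)/4 = 19/4.
E[X | urn 3] = (4+5+8+3+6)/5 = 26/5.
E[X] = (1/3)·(15/4) + (1/3)·(19/4) + (1/3)·(26/5) = 137/30.

137/30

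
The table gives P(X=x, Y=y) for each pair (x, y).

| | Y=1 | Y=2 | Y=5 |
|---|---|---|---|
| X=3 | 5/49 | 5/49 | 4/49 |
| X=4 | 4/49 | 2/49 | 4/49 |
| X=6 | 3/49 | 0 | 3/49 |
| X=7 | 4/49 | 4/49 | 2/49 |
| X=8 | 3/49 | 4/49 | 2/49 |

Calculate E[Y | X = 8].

7/3

P(X = 8) = 9/49.
Σ Y·P over the event = 1·(3/49) + 2·(4/49) + 5·(2/49) = 3/7.
E[Y | X = 8] = (3/7) / (9/49) = 7/3.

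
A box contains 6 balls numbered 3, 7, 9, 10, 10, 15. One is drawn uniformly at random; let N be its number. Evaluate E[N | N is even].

10

P(N is even) = 1/3.
Σ over the event: 10·1/3 = 10/3.
E[N | N is even] = (10/3) / (1/3) = 10.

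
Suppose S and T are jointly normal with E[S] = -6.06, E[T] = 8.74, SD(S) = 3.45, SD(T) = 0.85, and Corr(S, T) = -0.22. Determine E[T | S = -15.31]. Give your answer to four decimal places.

9.2414

The regression of T on S has slope ρ·σ_T/σ_S and passes through (μ_S, μ_T).
E[T | S=-15.31] = 8.74 + (-0.22)·(0.85/3.45)·(-15.31 − (-6.06)) = 8.74 + (-0.054203)·(-9.25) = 9.2414.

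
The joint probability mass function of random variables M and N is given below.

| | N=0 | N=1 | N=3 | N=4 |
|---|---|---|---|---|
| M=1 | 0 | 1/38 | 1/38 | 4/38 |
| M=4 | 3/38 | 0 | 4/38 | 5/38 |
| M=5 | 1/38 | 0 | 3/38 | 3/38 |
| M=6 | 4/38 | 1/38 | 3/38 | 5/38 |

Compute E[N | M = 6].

30/13

P(M = 6) = 13/38.
Σ N·P over the event = 0·(4/38) + 1·(1/38) + 3·(3/38) + 4·(5/38) = 15/19.
E[N | M = 6] = (15/19) / (13/38) = 30/13.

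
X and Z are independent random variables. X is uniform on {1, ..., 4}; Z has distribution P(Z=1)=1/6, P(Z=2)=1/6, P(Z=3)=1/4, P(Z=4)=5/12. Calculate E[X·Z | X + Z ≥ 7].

176/13

P(X + Z ≥ 7) = 13/48.
Summing XZ·P(x,y) over outcomes with X + Z ≥ 7 gives 11/3.
E[X·Z | X + Z ≥ 7] = (11/3) / (13/48) = 176/13.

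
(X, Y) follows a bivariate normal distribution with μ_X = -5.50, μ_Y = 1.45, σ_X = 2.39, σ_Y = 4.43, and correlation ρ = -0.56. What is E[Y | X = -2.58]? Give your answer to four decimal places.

-1.5809

The regression of Y on X has slope ρ·σ_Y/σ_X and passes through (μ_X, μ_Y).
E[Y | X=-2.58] = 1.45 + (-0.56)·(4.43/2.39)·(-2.58 − (-5.50)) = 1.45 + (-1.03799)·(2.92) = -1.5809.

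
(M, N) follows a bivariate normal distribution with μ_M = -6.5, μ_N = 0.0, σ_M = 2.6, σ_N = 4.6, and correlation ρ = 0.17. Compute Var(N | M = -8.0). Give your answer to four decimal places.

Var(N | M=x) = (1 − ρ²)·σ_N².
Var(N | M=-8.0) = (4.6)²·(1 − (0.17)²) = 21.16·0.9711 = 20.5485.

20.5485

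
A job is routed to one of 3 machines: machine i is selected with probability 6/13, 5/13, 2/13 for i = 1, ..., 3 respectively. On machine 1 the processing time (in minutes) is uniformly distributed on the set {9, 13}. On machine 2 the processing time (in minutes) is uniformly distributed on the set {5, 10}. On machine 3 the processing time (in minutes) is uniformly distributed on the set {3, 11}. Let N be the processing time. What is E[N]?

235/26

E[N | machine 1] = (9+13)/2 = 11.
E[N | machine 2] = (5+10)/2 = 15/2.
E[N | machine 3] = (3+11)/2 = 7.
E[N] = (6/13)·(11) + (5/13)·(15/2) + (2/13)·(7) = 235/26.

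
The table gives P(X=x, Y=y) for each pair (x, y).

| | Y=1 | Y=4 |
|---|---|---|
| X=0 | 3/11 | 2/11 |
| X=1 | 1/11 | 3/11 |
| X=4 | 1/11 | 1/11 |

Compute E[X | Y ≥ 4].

7/6

P(Y ≥ 4) = 6/11.
Summing X·P(X=x,Y=y) over the conditioning event gives 7/11.
E[X | Y ≥ 4] = (7/11) / (6/11) = 7/6.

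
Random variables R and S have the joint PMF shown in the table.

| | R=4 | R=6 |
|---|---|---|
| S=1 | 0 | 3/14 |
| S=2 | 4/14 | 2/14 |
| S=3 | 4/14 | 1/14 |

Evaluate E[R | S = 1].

P(S = 1) = 3/14.
Σ R·P over the event = 6·(3/14) = 9/7.
E[R | S = 1] = (9/7) / (3/14) = 6.

6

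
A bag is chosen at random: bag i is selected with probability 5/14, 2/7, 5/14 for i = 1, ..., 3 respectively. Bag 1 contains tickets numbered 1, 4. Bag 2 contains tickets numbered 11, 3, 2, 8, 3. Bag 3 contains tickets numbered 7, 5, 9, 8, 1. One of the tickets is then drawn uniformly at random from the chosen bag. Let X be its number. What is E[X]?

E[X | bag 1] = (1+4)/2 = 5/2.
E[X | bag 2] = (11+3+2+8+3)/5 = 27/5.
E[X | bag 3] = (7+5+9+8+1)/5 = 6.
E[X] = (5/14)·(5/2) + (2/7)·(27/5) + (5/14)·(6) = 641/140.

641/140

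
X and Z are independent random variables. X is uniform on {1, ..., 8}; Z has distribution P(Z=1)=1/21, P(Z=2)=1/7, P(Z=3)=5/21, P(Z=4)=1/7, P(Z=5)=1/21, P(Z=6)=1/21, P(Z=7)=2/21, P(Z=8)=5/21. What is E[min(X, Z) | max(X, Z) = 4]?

52/21

P(max(X, Z) = 4) = 1/8.
Summing min(X,Z)·P(x,y) over outcomes with max(X, Z) = 4 gives 13/42.
E[min(X, Z) | max(X, Z) = 4] = (13/42) / (1/8) = 52/21.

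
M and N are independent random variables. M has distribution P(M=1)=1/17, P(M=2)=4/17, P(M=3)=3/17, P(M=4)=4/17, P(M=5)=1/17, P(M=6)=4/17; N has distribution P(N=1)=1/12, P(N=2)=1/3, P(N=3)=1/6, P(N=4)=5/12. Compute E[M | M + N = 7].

P(M + N = 7) = 31/204.
Summing M·P(x,y) over outcomes with M + N = 7 gives 121/204.
E[M | M + N = 7] = (121/204) / (31/204) = 121/31.

121/31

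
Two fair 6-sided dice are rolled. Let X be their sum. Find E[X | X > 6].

P(X > 6) = 7/12.
Σ over the event: 7·1/6 + 8·5/36 + 9·1/9 + 10·1/12 + 11·1/18 + 12·1/36 = 91/18.
E[X | X > 6] = (91/18) / (7/12) = 26/3.

26/3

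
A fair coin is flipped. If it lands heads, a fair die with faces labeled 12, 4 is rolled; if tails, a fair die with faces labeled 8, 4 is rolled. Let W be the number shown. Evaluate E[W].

7

E[W | heads] = (12+4)/2 = 8.
E[W | tails] = (8+4)/2 = 6.
By the law of total expectation,
E[W] = (1/2)·(8) + (1/2)·(6) = 7.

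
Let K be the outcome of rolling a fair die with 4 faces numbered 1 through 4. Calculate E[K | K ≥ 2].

Given K ≥ 2, K is equally likely to be any of {2, 3, 4}.
E[K | K ≥ 2] = (2 + 3 + 4) / 3 = 3.

3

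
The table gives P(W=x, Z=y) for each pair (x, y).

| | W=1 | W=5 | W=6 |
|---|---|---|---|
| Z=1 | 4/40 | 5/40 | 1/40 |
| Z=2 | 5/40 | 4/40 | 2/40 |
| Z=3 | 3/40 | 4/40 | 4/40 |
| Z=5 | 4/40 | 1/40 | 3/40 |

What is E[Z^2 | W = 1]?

151/16

P(W = 1) = 2/5.
Σ Z^2·P over the event = 1·(4/40) + 4·(5/40) + 9·(3/40) + 25·(4/40) = 151/40.
E[Z^2 | W = 1] = (151/40) / (2/5) = 151/16.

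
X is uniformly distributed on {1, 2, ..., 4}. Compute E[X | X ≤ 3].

2

Given X ≤ 3, X is equally likely to be any of {1, 2, 3}.
E[X | X ≤ 3] = (1 + 2 + 3) / 3 = 2.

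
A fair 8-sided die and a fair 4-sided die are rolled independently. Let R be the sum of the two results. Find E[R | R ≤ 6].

32/7

P(R ≤ 6) = 7/16.
Σ over the event: 2·1/32 + 3·1/16 + 4·3/32 + 5·1/8 + 6·1/8 = 2.
E[R | R ≤ 6] = (2) / (7/16) = 32/7.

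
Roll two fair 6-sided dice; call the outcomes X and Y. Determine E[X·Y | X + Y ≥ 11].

32

P(X + Y ≥ 11) = 1/12.
Summing XY·P(x,y) over outcomes with X + Y ≥ 11 gives 8/3.
E[X·Y | X + Y ≥ 11] = (8/3) / (1/12) = 32.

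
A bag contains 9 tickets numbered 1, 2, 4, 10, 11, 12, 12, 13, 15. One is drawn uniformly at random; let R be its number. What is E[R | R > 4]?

73/6

P(R > 4) = 2/3.
Σ over the event: 10·1/9 + 11·1/9 + 12·2/9 + 13·1/9 + 15·1/9 = 73/9.
E[R | R > 4] = (73/9) / (2/3) = 73/6.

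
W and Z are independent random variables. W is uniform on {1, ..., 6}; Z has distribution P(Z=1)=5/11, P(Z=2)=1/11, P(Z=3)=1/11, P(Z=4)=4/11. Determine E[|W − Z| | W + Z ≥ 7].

27/13

P(W + Z ≥ 7) = 13/33.
Summing |W−Z|·P(x,y) over outcomes with W + Z ≥ 7 gives 9/11.
E[|W − Z| | W + Z ≥ 7] = (9/11) / (13/33) = 27/13.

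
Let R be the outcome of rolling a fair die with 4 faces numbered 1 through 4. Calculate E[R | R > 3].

Given R > 3, R is equally likely to be any of {4}.
E[R | R > 3] = (4) / 1 = 4.

4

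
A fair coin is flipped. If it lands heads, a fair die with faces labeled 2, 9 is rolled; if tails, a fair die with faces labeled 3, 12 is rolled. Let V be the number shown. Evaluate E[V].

13/2

E[V | heads] = (2+9)/2 = 11/2.
E[V | tails] = (3+12)/2 = 15/2.
By the law of total expectation,
E[V] = (1/2)·(11/2) + (1/2)·(15/2) = 13/2.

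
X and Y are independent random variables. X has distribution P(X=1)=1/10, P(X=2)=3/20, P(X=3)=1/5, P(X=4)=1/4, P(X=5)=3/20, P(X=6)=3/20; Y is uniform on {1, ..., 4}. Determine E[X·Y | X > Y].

246/25

P(X > Y) = 5/8.
Summing XY·P(x,y) over outcomes with X > Y gives 123/20.
E[X·Y | X > Y] = (123/20) / (5/8) = 246/25.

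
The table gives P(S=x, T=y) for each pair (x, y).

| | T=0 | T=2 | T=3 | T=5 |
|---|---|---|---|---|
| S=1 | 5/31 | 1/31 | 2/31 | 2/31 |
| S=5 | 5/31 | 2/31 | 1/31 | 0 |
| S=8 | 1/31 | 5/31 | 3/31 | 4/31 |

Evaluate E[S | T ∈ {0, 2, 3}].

P(T ∈ {0, 2, 3}) = 25/31.
Summing S·P(S=x,T=y) over the conditioning event gives 120/31.
E[S | T ∈ {0, 2, 3}] = (120/31) / (25/31) = 24/5.

24/5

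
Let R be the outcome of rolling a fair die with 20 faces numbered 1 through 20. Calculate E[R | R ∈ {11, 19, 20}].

50/3

P(R ∈ {11, 19, 20}) = 3/20.
Σ over the event: 11·1/20 + 19·1/20 + 20·1/20 = 5/2.
E[R | R ∈ {11, 19, 20}] = (5/2) / (3/20) = 50/3.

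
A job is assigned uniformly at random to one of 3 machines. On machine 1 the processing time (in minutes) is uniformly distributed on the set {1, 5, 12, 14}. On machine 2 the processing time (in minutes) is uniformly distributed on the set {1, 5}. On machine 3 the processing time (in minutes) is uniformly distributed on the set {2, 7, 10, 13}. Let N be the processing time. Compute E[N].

E[N | machine 1] = (1+5+12+14)/4 = 8.
E[N | machine 2] = (1+5)/2 = 3.
E[N | machine 3] = (2+7+10+13)/4 = 8.
By the law of total expectation,
E[N] = (1/3)·(8) + (1/3)·(3) + (1/3)·(8) = 19/3.

19/3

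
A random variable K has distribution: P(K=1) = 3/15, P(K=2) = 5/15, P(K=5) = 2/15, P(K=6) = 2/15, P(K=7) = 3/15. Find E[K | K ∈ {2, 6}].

22/7

P(K ∈ {2, 6}) = 7/15.
Σ over the event: 2·1/3 + 6·2/15 = 22/15.
E[K | K ∈ {2, 6}] = (22/15) / (7/15) = 22/7.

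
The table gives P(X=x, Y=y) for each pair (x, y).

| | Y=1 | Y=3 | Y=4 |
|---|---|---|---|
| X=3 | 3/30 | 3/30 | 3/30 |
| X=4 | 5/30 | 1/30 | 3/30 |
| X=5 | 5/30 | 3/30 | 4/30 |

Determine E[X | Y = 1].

P(Y = 1) = 13/30.
Σ X·P over the event = 3·(3/30) + 4·(5/30) + 5·(5/30) = 9/5.
E[X | Y = 1] = (9/5) / (13/30) = 54/13.

54/13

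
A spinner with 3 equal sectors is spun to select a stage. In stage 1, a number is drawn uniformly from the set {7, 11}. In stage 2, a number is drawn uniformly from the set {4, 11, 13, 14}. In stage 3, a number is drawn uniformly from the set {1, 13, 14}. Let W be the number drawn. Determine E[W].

E[W | stage 1] = (7+11)/2 = 9.
E[W | stage 2] = (4+11+13+14)/4 = 21/2.
E[W | stage 3] = (1+13+14)/3 = 28/3.
By the law of total expectation,
E[W] = (1/3)·(9) + (1/3)·(21/2) + (1/3)·(28/3) = 173/18.

173/18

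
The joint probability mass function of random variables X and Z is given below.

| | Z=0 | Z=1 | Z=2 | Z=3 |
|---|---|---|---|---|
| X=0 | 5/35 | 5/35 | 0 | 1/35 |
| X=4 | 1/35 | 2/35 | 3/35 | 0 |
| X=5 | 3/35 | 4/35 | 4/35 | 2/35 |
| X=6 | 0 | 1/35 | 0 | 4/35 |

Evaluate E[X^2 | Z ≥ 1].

P(Z ≥ 1) = 26/35.
Summing X^2·P(X=x,Z=y) over the conditioning event gives 102/7.
E[X^2 | Z ≥ 1] = (102/7) / (26/35) = 255/13.

255/13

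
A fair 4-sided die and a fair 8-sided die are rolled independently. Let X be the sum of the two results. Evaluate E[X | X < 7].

P(X < 7) = 7/16.
Σ over the event: 2·1/32 + 3·1/16 + 4·3/32 + 5·1/8 + 6·1/8 = 2.
E[X | X < 7] = (2) / (7/16) = 32/7.

32/7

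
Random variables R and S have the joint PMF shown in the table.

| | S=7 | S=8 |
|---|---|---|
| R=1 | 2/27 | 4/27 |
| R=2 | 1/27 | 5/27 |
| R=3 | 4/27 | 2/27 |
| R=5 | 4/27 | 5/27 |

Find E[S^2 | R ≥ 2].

P(R ≥ 2) = 7/9.
Σ S^2·P over the event = 49·(1/27) + 64·(5/27) + 49·(4/27) + 64·(2/27) + 49·(4/27) + 64·(5/27) = 403/9.
E[S^2 | R ≥ 2] = (403/9) / (7/9) = 403/7.

403/7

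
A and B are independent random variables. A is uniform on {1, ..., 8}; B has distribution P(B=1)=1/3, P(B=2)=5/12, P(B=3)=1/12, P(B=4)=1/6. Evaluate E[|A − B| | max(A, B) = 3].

P(max(A, B) = 3) = 1/8.
Summing |A−B|·P(x,y) over outcomes with max(A, B) = 3 gives 1/6.
E[|A − B| | max(A, B) = 3] = (1/6) / (1/8) = 4/3.

4/3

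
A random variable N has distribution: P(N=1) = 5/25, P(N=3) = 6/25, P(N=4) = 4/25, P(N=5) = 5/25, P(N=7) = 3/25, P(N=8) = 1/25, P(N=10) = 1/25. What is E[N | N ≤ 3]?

P(N ≤ 3) = 11/25.
Σ over the event: 1·1/5 + 3·6/25 = 23/25.
E[N | N ≤ 3] = (23/25) / (11/25) = 23/11.

23/11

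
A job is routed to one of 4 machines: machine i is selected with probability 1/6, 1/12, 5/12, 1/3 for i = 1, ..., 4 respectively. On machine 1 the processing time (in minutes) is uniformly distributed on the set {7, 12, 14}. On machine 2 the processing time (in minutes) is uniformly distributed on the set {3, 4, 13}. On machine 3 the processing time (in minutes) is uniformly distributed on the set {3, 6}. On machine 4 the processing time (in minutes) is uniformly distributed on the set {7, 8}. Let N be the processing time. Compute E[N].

487/72

E[N | machine 1] = (7+12+14)/3 = 11.
E[N | machine 2] = (3+4+13)/3 = 20/3.
E[N | machine 3] = (3+6)/2 = 9/2.
E[N | machine 4] = (7+8)/2 = 15/2.
By the law of total expectation,
E[N] = (1/6)·(11) + (1/12)·(20/3) + (5/12)·(9/2) + (1/3)·(15/2) = 487/72.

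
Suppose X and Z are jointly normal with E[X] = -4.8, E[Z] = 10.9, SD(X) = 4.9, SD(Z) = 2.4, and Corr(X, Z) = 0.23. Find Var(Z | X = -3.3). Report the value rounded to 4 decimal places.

5.4553

The conditional variance in a bivariate normal is σ_Z²(1 − ρ²), independent of x.
Var(Z | X=-3.3) = (2.4)²·(1 − (0.23)²) = 5.76·0.9471 = 5.4553.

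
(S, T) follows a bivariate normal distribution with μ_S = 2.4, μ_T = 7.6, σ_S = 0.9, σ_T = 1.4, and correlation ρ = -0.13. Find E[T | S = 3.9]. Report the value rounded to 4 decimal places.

7.2967

The regression of T on S has slope ρ·σ_T/σ_S and passes through (μ_S, μ_T).
E[T | S=3.9] = 7.6 + (-0.13)·(1.4/0.9)·(3.9 − (2.4)) = 7.6 + (-0.20222)·(1.5) = 7.2967.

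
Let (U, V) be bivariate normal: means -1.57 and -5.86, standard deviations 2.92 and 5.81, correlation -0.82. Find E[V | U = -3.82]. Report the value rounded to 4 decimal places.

-2.1890

E[V | U=x] = μ_V + ρ(σ_V/σ_U)(x − μ_U) for jointly normal variables.
E[V | U=-3.82] = -5.86 + (-0.82)·(5.81/2.92)·(-3.82 − (-1.57)) = -5.86 + (-1.631575)·(-2.25) = -2.1890.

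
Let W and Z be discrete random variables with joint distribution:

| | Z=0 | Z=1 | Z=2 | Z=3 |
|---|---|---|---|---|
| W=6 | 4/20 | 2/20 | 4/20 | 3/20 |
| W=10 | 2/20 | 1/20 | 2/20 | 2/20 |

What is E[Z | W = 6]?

P(W = 6) = 13/20.
Σ Z·P over the event = 0·(4/20) + 1·(2/20) + 2·(4/20) + 3·(3/20) = 19/20.
E[Z | W = 6] = (19/20) / (13/20) = 19/13.

19/13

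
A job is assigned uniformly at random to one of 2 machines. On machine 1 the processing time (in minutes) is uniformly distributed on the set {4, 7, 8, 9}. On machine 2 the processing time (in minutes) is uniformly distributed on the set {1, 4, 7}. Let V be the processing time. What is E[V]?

11/2

E[V | machine 1] = (4+7+8+9)/4 = 7.
E[V | machine 2] = (1+4+7)/3 = 4.
E[V] = (1/2)·(7) + (1/2)·(4) = 11/2.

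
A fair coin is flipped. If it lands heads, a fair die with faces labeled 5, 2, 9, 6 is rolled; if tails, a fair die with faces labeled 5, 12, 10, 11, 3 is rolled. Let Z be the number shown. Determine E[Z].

E[Z | heads] = (5+2+9+6)/4 = 11/2.
E[Z | tails] = (5+12+10+11+3)/5 = 41/5.
E[Z] = (1/2)·(11/2) + (1/2)·(41/5) = 137/20.

137/20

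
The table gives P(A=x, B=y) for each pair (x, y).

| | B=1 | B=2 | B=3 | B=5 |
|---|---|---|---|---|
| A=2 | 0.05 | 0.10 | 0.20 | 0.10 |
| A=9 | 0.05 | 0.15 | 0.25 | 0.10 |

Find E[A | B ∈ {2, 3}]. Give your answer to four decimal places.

6.0000

P(B ∈ {2, 3}) = 0.70.
Σ A·P over the event = 2·(0.10) + 2·(0.20) + 9·(0.15) + 9·(0.25) = 4.20.
E[A | B ∈ {2, 3}] = (4.20) / (0.70) = 6.0000.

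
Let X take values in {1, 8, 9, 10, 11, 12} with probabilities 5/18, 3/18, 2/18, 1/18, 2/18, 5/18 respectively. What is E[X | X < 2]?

P(X < 2) = 5/18.
Σ over the event: 1·5/18 = 5/18.
E[X | X < 2] = (5/18) / (5/18) = 1.

1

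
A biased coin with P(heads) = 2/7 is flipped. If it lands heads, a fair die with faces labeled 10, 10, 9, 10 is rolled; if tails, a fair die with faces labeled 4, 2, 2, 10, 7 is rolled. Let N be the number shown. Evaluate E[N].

89/14

E[N | heads] = (10+10+9+10)/4 = 39/4.
E[N | tails] = (4+2+2+10+7)/5 = 5.
By the law of total expectation,
E[N] = (2/7)·(39/4) + (5/7)·(5) = 89/14.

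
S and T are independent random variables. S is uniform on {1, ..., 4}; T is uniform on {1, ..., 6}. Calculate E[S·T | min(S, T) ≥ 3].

P(min(S, T) ≥ 3) = 1/3.
Summing ST·P(x,y) over outcomes with min(S, T) ≥ 3 gives 21/4.
E[S·T | min(S, T) ≥ 3] = (21/4) / (1/3) = 63/4.

63/4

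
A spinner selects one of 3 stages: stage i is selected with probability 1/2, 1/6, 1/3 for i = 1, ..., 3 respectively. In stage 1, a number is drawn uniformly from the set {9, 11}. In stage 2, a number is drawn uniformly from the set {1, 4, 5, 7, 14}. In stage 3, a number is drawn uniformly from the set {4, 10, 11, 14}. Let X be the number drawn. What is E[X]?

557/60

E[X | stage 1] = (9+11)/2 = 10.
E[X | stage 2] = (1+4+5+7+14)/5 = 31/5.
E[X | stage 3] = (4+10+11+14)/4 = 39/4.
By the law of total expectation,
E[X] = (1/2)·(10) + (1/6)·(31/5) + (1/3)·(39/4) = 557/60.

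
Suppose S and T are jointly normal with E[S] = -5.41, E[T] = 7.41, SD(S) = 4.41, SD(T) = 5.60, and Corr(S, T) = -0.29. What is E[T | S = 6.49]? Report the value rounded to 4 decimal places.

3.0278

For a bivariate normal, E[T | S=x] = μ_T + ρ·(σ_T/σ_S)·(x − μ_S).
E[T | S=6.49] = 7.41 + (-0.29)·(5.60/4.41)·(6.49 − (-5.41)) = 7.41 + (-0.36825)·(11.9) = 3.0278.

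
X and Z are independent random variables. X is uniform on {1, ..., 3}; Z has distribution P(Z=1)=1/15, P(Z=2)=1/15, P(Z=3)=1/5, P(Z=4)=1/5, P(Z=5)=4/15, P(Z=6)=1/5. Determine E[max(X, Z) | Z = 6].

6

P(Z = 6) = 1/5.
Summing max(X,Z)·P(x,y) over outcomes with Z = 6 gives 6/5.
E[max(X, Z) | Z = 6] = (6/5) / (1/5) = 6.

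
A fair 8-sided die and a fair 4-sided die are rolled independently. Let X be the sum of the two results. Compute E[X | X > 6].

P(X > 6) = 9/16.
Σ over the event: 7·1/8 + 8·1/8 + 9·1/8 + 10·3/32 + 11·1/16 + 12·1/32 = 5.
E[X | X > 6] = (5) / (9/16) = 80/9.

80/9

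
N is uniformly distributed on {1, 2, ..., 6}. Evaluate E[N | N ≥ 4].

Given N ≥ 4, N is equally likely to be any of {4, 5, 6}.
E[N | N ≥ 4] = (4 + 5 + 6) / 3 = 5.

5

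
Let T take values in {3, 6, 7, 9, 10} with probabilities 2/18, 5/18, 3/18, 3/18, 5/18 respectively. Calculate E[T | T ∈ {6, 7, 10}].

P(T ∈ {6, 7, 10}) = 13/18.
Σ over the event: 6·5/18 + 7·1/6 + 10·5/18 = 101/18.
E[T | T ∈ {6, 7, 10}] = (101/18) / (13/18) = 101/13.

101/13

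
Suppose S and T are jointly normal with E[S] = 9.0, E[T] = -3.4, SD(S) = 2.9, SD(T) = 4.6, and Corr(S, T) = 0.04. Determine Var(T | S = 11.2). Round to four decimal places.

The conditional variance in a bivariate normal is σ_T²(1 − ρ²), independent of x.
Var(T | S=11.2) = (4.6)²·(1 − (0.04)²) = 21.16·0.9984 = 21.1261.

21.1261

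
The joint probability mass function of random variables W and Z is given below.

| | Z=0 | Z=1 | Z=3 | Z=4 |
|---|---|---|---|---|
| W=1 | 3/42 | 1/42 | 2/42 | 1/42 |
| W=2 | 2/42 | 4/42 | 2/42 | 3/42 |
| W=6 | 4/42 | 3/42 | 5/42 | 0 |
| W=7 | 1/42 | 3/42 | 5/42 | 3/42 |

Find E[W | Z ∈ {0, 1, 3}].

P(Z ∈ {0, 1, 3}) = 5/6.
Summing W·P(W=x,Z=y) over the conditioning event gives 157/42.
E[W | Z ∈ {0, 1, 3}] = (157/42) / (5/6) = 157/35.

157/35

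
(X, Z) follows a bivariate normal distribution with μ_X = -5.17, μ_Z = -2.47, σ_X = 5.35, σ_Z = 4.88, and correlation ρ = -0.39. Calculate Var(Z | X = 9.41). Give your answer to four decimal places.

For a bivariate normal, Var(Z | X=x) = σ_Z²(1 − ρ²).
Var(Z | X=9.41) = (4.88)²·(1 − (-0.39)²) = 23.8144·0.8479 = 20.1922.

20.1922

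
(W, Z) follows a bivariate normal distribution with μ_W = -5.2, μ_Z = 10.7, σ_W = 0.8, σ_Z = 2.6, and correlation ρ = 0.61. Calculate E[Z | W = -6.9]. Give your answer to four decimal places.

E[Z | W=x] = μ_Z + ρ(σ_Z/σ_W)(x − μ_W) for jointly normal variables.
E[Z | W=-6.9] = 10.7 + (0.61)·(2.6/0.8)·(-6.9 − (-5.2)) = 10.7 + (1.9825)·(-1.7) = 7.3298.

7.3298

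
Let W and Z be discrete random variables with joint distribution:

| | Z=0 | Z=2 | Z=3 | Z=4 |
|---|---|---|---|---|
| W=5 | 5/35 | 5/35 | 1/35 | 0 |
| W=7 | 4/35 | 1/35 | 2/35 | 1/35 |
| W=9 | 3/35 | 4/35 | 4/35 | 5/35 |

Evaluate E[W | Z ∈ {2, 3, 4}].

175/23

P(Z ∈ {2, 3, 4}) = 23/35.
Σ W·P over the event = 5·(5/35) + 5·(1/35) + 7·(1/35) + 7·(2/35) + 7·(1/35) + 9·(4/35) + 9·(4/35) + 9·(5/35) = 5.
E[W | Z ∈ {2, 3, 4}] = (5) / (23/35) = 175/23.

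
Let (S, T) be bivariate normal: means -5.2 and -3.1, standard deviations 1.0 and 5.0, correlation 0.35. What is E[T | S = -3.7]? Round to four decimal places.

E[T | S=x] = μ_T + ρ(σ_T/σ_S)(x − μ_S) for jointly normal variables.
E[T | S=-3.7] = -3.1 + (0.35)·(5.0/1.0)·(-3.7 − (-5.2)) = -3.1 + (1.75)·(1.5) = -0.4750.

-0.4750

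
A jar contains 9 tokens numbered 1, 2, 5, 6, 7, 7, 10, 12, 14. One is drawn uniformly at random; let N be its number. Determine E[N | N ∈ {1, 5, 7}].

5

P(N ∈ {1, 5, 7}) = 4/9.
Σ over the event: 1·1/9 + 5·1/9 + 7·2/9 = 20/9.
E[N | N ∈ {1, 5, 7}] = (20/9) / (4/9) = 5.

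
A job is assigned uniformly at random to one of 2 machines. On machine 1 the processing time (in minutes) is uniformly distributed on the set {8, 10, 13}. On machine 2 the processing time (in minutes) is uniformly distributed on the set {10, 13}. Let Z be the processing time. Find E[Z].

E[Z | machine 1] = (8+10+13)/3 = 31/3.
E[Z | machine 2] = (10+13)/2 = 23/2.
E[Z] = (1/2)·(31/3) + (1/2)·(23/2) = 131/12.

131/12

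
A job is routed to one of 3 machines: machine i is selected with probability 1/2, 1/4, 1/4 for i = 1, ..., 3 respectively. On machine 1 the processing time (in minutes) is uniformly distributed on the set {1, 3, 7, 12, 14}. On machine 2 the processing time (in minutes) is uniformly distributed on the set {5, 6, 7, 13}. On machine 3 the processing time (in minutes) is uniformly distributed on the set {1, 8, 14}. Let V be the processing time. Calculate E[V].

1813/240

E[V | machine 1] = (1+3+7+12+14)/5 = 37/5.
E[V | machine 2] = (5+6+7+13)/4 = 31/4.
E[V | machine 3] = (1+8+14)/3 = 23/3.
By the law of total expectation,
E[V] = (1/2)·(37/5) + (1/4)·(31/4) + (1/4)·(23/3) = 1813/240.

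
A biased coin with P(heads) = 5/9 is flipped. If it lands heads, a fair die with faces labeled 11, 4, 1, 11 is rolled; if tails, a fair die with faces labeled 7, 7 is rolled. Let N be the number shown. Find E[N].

247/36

E[N | heads] = (11+4+1+11)/4 = 27/4.
E[N | tails] = (7+7)/2 = 7.
By the law of total expectation,
E[N] = (5/9)·(27/4) + (4/9)·(7) = 247/36.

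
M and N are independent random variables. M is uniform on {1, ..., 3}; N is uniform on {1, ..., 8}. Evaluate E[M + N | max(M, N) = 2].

10/3

P(max(M, N) = 2) = 1/8.
Summing (M+N)·P(x,y) over outcomes with max(M, N) = 2 gives 5/12.
E[M + N | max(M, N) = 2] = (5/12) / (1/8) = 10/3.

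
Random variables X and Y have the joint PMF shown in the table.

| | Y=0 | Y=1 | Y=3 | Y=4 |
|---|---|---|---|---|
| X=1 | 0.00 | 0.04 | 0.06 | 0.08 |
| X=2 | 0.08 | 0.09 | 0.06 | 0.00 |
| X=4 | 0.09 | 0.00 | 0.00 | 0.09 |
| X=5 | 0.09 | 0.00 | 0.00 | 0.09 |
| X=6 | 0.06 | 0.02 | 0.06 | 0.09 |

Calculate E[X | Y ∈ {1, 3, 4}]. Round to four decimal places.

P(Y ∈ {1, 3, 4}) = 0.68.
Summing X·P(X=x,Y=y) over the conditioning event gives 2.31.
E[X | Y ∈ {1, 3, 4}] = (2.31) / (0.68) = 3.3971.

3.3971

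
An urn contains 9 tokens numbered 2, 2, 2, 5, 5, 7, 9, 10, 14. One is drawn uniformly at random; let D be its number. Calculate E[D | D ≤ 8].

23/6

P(D ≤ 8) = 2/3.
Σ over the event: 2·1/3 + 5·2/9 + 7·1/9 = 23/9.
E[D | D ≤ 8] = (23/9) / (2/3) = 23/6.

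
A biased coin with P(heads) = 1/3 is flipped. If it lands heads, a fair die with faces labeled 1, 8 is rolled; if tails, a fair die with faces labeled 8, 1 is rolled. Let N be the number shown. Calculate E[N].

9/2

E[N | heads] = (1+8)/2 = 9/2.
E[N | tails] = (8+1)/2 = 9/2.
By the law of total expectation,
E[N] = (1/3)·(9/2) + (2/3)·(9/2) = 9/2.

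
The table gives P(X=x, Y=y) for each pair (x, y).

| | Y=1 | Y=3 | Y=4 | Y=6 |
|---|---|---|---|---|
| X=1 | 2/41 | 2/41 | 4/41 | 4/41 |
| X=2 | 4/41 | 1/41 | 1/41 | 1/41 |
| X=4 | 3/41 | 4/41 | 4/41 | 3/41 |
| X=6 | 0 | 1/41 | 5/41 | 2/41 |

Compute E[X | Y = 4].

26/7

P(Y = 4) = 14/41.
Σ X·P over the event = 1·(4/41) + 2·(1/41) + 4·(4/41) + 6·(5/41) = 52/41.
E[X | Y = 4] = (52/41) / (14/41) = 26/7.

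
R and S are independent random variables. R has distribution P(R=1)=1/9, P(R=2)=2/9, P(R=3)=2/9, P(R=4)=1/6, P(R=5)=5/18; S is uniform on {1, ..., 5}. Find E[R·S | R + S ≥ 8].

468/25

P(R + S ≥ 8) = 5/18.
Summing RS·P(x,y) over outcomes with R + S ≥ 8 gives 26/5.
E[R·S | R + S ≥ 8] = (26/5) / (5/18) = 468/25.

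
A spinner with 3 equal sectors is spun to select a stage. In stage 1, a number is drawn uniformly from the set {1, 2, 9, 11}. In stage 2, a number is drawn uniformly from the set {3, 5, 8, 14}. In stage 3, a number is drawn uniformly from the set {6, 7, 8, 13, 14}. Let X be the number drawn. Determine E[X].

457/60

E[X | stage 1] = (1+2+9+11)/4 = 23/4.
E[X | stage 2] = (3+5+8+14)/4 = 15/2.
E[X | stage 3] = (6+7+8+13+14)/5 = 48/5.
E[X] = (1/3)·(23/4) + (1/3)·(15/2) + (1/3)·(48/5) = 457/60.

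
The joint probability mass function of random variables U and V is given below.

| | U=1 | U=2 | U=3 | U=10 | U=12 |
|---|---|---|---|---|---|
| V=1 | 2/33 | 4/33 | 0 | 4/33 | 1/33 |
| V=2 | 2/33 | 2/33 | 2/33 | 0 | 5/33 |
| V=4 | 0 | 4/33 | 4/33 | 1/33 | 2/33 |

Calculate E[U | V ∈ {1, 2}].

P(V ∈ {1, 2}) = 2/3.
Summing U·P(U=x,V=y) over the conditioning event gives 134/33.
E[U | V ∈ {1, 2}] = (134/33) / (2/3) = 67/11.

67/11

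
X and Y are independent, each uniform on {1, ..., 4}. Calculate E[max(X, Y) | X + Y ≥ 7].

4

Outcomes with X + Y ≥ 7: (3,4), (4,3), (4,4), each with probability 1/16.
E[max(X, Y) | X + Y ≥ 7] = (4 + 4 + 4) / 3 = 4.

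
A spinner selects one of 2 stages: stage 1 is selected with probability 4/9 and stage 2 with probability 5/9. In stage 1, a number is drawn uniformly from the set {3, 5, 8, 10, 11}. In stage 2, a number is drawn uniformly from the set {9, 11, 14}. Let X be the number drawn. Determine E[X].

1294/135

E[X | stage 1] = (3+5+8+10+11)/5 = 37/5.
E[X | stage 2] = (9+11+14)/3 = 34/3.
E[X] = (4/9)·(37/5) + (5/9)·(34/3) = 1294/135.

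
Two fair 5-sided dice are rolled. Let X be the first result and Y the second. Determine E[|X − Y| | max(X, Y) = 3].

Outcomes with max(X, Y) = 3: (1,3), (2,3), (3,1), (3,2), (3,3), each with probability 1/25.
E[|X − Y| | max(X, Y) = 3] = (2 + 1 + 2 + 1 + 0) / 5 = 6/5.

6/5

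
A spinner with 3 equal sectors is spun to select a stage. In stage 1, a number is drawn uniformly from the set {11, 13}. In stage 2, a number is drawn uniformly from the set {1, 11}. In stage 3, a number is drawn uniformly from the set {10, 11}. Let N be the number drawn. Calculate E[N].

E[N | stage 1] = (11+13)/2 = 12.
E[N | stage 2] = (1+11)/2 = 6.
E[N | stage 3] = (10+11)/2 = 21/2.
E[N] = (1/3)·(12) + (1/3)·(6) + (1/3)·(21/2) = 19/2.

19/2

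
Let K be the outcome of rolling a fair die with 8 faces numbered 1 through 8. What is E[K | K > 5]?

Given K > 5, K is equally likely to be any of {6, 7, 8}.
E[K | K > 5] = (6 + 7 + 8) / 3 = 7.

7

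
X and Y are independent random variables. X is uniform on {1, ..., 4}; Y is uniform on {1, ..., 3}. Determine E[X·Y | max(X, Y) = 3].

Outcomes with max(X, Y) = 3: (1,3), (2,3), (3,1), (3,2), (3,3), each with probability 1/12.
E[X·Y | max(X, Y) = 3] = (3 + 6 + 3 + 6 + 9) / 5 = 27/5.

27/5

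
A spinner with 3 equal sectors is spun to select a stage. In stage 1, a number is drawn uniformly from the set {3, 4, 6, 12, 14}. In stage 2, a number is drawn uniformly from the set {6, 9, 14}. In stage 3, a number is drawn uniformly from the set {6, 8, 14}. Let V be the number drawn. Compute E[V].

E[V | stage 1] = (3+4+6+12+14)/5 = 39/5.
E[V | stage 2] = (6+9+14)/3 = 29/3.
E[V | stage 3] = (6+8+14)/3 = 28/3.
E[V] = (1/3)·(39/5) + (1/3)·(29/3) + (1/3)·(28/3) = 134/15.

134/15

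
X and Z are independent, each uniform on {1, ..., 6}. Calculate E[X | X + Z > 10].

Outcomes with X + Z > 10: (5,6), (6,5), (6,6), each with probability 1/36.
E[X | X + Z > 10] = (5 + 6 + 6) / 3 = 17/3.

17/3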